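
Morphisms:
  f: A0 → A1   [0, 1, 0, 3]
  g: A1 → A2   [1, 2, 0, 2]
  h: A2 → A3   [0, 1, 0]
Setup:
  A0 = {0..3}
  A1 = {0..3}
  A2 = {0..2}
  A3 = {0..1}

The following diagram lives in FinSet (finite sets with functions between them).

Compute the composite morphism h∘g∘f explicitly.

  0 f→0 g→1 h→1
  1 f→1 g→2 h→0
  2 f→0 g→1 h→1
  3 f→3 g→2 h→0
⟦path⟧: [1, 0, 1, 0]

Answer: [1, 0, 1, 0]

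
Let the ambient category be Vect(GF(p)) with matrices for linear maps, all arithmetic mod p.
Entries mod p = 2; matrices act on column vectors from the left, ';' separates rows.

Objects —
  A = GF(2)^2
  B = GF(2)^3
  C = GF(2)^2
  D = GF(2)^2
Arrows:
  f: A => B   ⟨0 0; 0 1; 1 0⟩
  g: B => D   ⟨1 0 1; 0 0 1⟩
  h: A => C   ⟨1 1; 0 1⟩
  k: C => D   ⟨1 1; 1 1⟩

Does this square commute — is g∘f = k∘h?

Answer: COMMUTES

Trace:
Along f;g (path 1):
  e0=[1,0] f=>[0,0,1] g=>[1,1]
  e1=[0,1] f=>[0,1,0] g=>[0,0]
  result₁ = ⟨1 0; 1 0⟩
Along h;k (path 2):
  e0=[1,0] h=>[1,0] k=>[1,1]
  e1=[0,1] h=>[1,1] k=>[0,0]
  result₂ = ⟨1 0; 1 0⟩
Equal? equal; square commutes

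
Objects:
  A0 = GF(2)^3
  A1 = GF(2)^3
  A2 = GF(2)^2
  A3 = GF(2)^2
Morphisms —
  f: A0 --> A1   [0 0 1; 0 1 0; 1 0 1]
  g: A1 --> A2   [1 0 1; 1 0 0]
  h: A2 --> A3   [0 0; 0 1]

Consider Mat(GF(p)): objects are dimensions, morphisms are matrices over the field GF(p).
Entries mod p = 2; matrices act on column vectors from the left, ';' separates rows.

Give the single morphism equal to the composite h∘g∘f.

Answer: [0 0 0; 0 0 1]

Work:
  e0=(1,0,0) f-->(0,0,1) g-->(1,0) h-->(0,0)
  e1=(0,1,0) f-->(0,1,0) g-->(0,0) h-->(0,0)
  e2=(0,0,1) f-->(1,0,1) g-->(0,1) h-->(0,1)
⟦path⟧: [0 0 0; 0 0 1]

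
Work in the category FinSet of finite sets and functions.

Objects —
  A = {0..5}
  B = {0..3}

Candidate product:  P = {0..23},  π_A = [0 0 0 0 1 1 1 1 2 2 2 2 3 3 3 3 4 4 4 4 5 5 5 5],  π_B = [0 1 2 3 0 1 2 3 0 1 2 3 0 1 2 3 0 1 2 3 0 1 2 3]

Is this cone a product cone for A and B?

|A|·|B| = 6·4 = 24;  |P| = 24
Check the pairing map k ↦ (π_A(k), π_B(k)):
  0 -> (0,0)
  1 -> (0,1)
  2 -> (0,2)
  3 -> (0,3)
  4 -> (1,0)
  5 -> (1,1)
  6 -> (1,2)
  7 -> (1,3)
  8 -> (2,0)
  9 -> (2,1)
  10 -> (2,2)
  11 -> (2,3)
  12 -> (3,0)
  13 -> (3,1)
  14 -> (3,2)
  15 -> (3,3)
  16 -> (4,0)
  17 -> (4,1)
  18 -> (4,2)
  19 -> (4,3)
  20 -> (5,0)
  21 -> (5,1)
  22 -> (5,2)
  23 -> (5,3)
distinct pairs in image: 24 / 24 needed
  → bijection onto A×B; projections well-typed.

Answer: VALID PRODUCT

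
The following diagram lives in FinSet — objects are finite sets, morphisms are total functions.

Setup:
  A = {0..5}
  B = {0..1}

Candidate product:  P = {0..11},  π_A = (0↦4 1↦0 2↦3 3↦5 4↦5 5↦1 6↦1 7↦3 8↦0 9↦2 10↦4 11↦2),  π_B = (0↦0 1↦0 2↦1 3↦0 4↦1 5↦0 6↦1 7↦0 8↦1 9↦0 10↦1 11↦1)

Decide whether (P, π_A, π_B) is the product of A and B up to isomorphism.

Answer: VALID PRODUCT

Trace:
|A|·|B| = 6·2 = 12;  |P| = 12
Check the pairing map k ↦ (π_A(k), π_B(k)):
  0 ↦ (4,0)
  1 ↦ (0,0)
  2 ↦ (3,1)
  3 ↦ (5,0)
  4 ↦ (5,1)
  5 ↦ (1,0)
  6 ↦ (1,1)
  7 ↦ (3,0)
  8 ↦ (0,1)
  9 ↦ (2,0)
  10 ↦ (4,1)
  11 ↦ (2,1)
distinct pairs in image: 12 / 12 needed
  → bijection onto A×B; projections well-typed.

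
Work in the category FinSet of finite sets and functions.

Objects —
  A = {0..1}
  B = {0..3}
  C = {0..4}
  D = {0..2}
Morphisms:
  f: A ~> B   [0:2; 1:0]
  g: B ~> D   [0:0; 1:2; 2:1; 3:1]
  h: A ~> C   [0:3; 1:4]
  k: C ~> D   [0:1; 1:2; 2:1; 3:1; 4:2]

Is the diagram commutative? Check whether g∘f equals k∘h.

Path 1 = f;g:
  0 f~>2 g~>1
  1 f~>0 g~>0
  result₁ = [0:1; 1:0]
Path 2 = h;k:
  0 h~>3 k~>1
  1 h~>4 k~>2
  result₂ = [0:1; 1:2]
Equal? NO — does not commute

Answer: DOES NOT COMMUTE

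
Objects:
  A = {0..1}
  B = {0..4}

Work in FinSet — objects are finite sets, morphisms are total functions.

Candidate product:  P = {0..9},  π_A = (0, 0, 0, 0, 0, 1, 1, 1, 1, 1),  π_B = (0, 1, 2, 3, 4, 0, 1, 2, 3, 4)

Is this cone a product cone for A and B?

|A|·|B| = 2·5 = 10;  |P| = 10
Check the pairing map k ↦ (π_A(k), π_B(k)):
  0 : (0,0)
  1 : (0,1)
  2 : (0,2)
  3 : (0,3)
  4 : (0,4)
  5 : (1,0)
  6 : (1,1)
  7 : (1,2)
  8 : (1,3)
  9 : (1,4)
distinct pairs in image: 10 / 10 needed
  → bijection onto A×B; projections well-typed.

Answer: VALID PRODUCT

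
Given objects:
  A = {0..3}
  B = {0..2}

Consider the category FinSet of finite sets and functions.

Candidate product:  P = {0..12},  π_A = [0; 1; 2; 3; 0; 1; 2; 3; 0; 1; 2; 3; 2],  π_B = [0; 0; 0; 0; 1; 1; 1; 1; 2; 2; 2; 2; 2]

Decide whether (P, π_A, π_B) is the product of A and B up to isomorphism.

Answer: NOT A VALID PRODUCT — |P|=13 ≠ |A|·|B|=12

Derivation:
|A|·|B| = 4·3 = 12;  |P| = 13
  → cardinalities differ; no bijection possible.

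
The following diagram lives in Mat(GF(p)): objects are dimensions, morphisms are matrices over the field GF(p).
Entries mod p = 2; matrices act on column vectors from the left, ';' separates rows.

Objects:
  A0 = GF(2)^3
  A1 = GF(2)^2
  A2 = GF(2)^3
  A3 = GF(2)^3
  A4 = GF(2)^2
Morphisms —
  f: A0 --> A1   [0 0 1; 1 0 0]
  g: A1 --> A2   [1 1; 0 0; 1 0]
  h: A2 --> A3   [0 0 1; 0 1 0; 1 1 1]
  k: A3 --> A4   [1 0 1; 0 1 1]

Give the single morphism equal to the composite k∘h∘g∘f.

  e0=[1,0,0] f-->[0,1] g-->[1,0,0] h-->[0,0,1] k-->[1,1]
  e1=[0,1,0] f-->[0,0] g-->[0,0,0] h-->[0,0,0] k-->[0,0]
  e2=[0,0,1] f-->[1,0] g-->[1,0,1] h-->[1,0,0] k-->[1,0]
result: [1 0 1; 1 0 0]

Answer: [1 0 1; 1 0 0]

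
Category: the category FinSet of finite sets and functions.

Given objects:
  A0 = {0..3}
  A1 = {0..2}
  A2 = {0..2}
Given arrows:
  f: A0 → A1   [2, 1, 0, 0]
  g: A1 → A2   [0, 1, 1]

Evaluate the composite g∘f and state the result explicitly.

Answer: [1, 1, 0, 0]

Trace:
  0 f→2 g→1
  1 f→1 g→1
  2 f→0 g→0
  3 f→0 g→0
composite: [1, 1, 0, 0]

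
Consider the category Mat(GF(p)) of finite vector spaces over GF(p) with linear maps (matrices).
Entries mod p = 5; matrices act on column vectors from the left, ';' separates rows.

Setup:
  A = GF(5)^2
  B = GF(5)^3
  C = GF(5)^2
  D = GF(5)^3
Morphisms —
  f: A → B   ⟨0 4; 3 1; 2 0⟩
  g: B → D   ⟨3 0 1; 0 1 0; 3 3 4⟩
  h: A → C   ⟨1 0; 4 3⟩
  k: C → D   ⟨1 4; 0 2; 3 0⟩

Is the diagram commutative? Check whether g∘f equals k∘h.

Along f;g (path 1):
  e0=(1,0) f→(0,3,2) g→(2,3,2)
  e1=(0,1) f→(4,1,0) g→(2,1,0)
  result₁ = ⟨2 2; 3 1; 2 0⟩
Along h;k (path 2):
  e0=(1,0) h→(1,4) k→(2,3,3)
  e1=(0,1) h→(0,3) k→(2,1,0)
  result₂ = ⟨2 2; 3 1; 3 0⟩
Equal? distinct morphisms ✗

Answer: DOES NOT COMMUTE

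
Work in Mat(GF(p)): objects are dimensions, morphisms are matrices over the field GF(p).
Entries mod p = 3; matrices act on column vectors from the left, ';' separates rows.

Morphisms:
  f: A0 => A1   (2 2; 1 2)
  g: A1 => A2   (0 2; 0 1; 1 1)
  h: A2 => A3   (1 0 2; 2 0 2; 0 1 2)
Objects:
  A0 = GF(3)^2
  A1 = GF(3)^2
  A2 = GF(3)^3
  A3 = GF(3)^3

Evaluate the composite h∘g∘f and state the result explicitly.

Answer: (2 0; 1 1; 1 1)

Work:
  e0=⟨1,0⟩ f=>⟨2,1⟩ g=>⟨2,1,0⟩ h=>⟨2,1,1⟩
  e1=⟨0,1⟩ f=>⟨2,2⟩ g=>⟨1,2,1⟩ h=>⟨0,1,1⟩
result: (2 0; 1 1; 1 1)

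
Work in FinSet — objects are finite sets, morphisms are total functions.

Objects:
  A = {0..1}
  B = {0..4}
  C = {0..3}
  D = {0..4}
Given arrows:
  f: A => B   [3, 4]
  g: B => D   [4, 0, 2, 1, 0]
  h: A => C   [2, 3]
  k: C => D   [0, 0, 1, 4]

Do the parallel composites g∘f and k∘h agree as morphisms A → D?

Answer: DOES NOT COMMUTE

Work:
Along f;g (path 1):
  0 f=>3 g=>1
  1 f=>4 g=>0
  ⟦path⟧₁ = [1, 0]
Along h;k (path 2):
  0 h=>2 k=>1
  1 h=>3 k=>4
  ⟦path⟧₂ = [1, 4]
Equal? NO — does not commute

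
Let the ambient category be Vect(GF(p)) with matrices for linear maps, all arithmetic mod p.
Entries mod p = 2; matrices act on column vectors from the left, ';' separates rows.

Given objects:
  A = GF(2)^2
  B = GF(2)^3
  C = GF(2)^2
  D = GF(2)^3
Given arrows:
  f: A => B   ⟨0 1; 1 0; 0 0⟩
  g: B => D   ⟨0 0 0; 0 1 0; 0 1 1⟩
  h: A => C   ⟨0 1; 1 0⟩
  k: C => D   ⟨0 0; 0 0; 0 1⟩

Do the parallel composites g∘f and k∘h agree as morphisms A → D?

Path 1 = f;g:
  e0=⟨1,0⟩ f=>⟨0,1,0⟩ g=>⟨0,1,1⟩
  e1=⟨0,1⟩ f=>⟨1,0,0⟩ g=>⟨0,0,0⟩
  result₁ = ⟨0 0; 1 0; 1 0⟩
Path 2 = h;k:
  e0=⟨1,0⟩ h=>⟨0,1⟩ k=>⟨0,0,1⟩
  e1=⟨0,1⟩ h=>⟨1,0⟩ k=>⟨0,0,0⟩
  result₂ = ⟨0 0; 0 0; 1 0⟩
Equal? NO — does not commute

Answer: DOES NOT COMMUTE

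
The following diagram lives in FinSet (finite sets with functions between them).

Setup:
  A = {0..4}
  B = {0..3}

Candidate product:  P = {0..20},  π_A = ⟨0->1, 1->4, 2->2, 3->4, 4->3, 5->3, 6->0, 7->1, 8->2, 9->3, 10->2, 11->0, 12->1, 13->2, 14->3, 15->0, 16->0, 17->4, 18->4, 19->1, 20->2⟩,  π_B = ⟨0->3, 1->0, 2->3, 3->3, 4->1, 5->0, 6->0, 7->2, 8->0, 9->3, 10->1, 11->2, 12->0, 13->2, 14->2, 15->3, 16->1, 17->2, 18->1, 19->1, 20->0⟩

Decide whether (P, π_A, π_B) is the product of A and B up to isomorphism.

|A|·|B| = 5·4 = 20;  |P| = 21
  → cardinalities differ; no bijection possible.

Answer: NOT A VALID PRODUCT — |P|=21 ≠ |A|·|B|=20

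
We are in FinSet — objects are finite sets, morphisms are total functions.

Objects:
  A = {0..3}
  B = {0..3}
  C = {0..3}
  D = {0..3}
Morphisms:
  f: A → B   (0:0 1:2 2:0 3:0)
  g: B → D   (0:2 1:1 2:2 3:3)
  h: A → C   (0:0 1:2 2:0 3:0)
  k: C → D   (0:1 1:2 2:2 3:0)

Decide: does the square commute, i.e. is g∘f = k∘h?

Path 1 = f;g:
  0 f→0 g→2
  1 f→2 g→2
  2 f→0 g→2
  3 f→0 g→2
  result₁ = (0:2 1:2 2:2 3:2)
Path 2 = h;k:
  0 h→0 k→1
  1 h→2 k→2
  2 h→0 k→1
  3 h→0 k→1
  result₂ = (0:1 1:2 2:1 3:1)
Equal? differ; not commutative

Answer: DOES NOT COMMUTE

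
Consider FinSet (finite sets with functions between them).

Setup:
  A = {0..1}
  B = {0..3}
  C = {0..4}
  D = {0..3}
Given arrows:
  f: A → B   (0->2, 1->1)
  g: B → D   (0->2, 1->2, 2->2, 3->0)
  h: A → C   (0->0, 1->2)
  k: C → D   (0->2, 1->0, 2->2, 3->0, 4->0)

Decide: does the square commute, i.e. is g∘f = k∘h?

Answer: COMMUTES

Trace:
1) trace f;g:
  0 f→2 g→2
  1 f→1 g→2
  composite₁ = (0->2, 1->2)
2) trace h;k:
  0 h→0 k→2
  1 h→2 k→2
  composite₂ = (0->2, 1->2)
Equal? YES — commutes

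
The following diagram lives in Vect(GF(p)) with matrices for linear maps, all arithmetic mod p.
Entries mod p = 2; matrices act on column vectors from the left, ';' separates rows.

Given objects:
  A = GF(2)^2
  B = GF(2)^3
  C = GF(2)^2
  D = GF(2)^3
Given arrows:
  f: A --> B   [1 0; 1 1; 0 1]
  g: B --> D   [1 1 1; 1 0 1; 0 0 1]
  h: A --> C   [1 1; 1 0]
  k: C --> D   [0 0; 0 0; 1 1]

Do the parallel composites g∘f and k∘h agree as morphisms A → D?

1) trace f;g:
  e0=[1,0] f-->[1,1,0] g-->[0,1,0]
  e1=[0,1] f-->[0,1,1] g-->[0,1,1]
  ⟦path⟧₁ = [0 0; 1 1; 0 1]
2) trace h;k:
  e0=[1,0] h-->[1,1] k-->[0,0,0]
  e1=[0,1] h-->[1,0] k-->[0,0,1]
  ⟦path⟧₂ = [0 0; 0 0; 0 1]
Equal? NO — does not commute

Answer: DOES NOT COMMUTE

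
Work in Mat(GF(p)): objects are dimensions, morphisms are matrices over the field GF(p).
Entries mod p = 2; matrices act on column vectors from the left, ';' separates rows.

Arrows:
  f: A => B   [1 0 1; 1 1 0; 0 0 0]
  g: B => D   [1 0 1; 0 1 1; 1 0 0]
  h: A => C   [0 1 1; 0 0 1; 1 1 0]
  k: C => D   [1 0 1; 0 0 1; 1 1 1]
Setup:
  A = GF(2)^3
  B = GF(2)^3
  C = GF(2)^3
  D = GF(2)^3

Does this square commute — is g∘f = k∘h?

Answer: DOES NOT COMMUTE

Trace:
Along f;g (path 1):
  e0=⟨1,0,0⟩ f=>⟨1,1,0⟩ g=>⟨1,1,1⟩
  e1=⟨0,1,0⟩ f=>⟨0,1,0⟩ g=>⟨0,1,0⟩
  e2=⟨0,0,1⟩ f=>⟨1,0,0⟩ g=>⟨1,0,1⟩
  result₁ = [1 0 1; 1 1 0; 1 0 1]
Along h;k (path 2):
  e0=⟨1,0,0⟩ h=>⟨0,0,1⟩ k=>⟨1,1,1⟩
  e1=⟨0,1,0⟩ h=>⟨1,0,1⟩ k=>⟨0,1,0⟩
  e2=⟨0,0,1⟩ h=>⟨1,1,0⟩ k=>⟨1,0,0⟩
  result₂ = [1 0 1; 1 1 0; 1 0 0]
Equal? distinct morphisms ✗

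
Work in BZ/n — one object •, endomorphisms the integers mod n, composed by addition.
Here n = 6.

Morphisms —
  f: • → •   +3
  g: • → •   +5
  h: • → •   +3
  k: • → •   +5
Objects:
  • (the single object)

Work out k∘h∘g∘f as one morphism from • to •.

Answer: +4

Trace:
  0 +3≡3 +5≡2 +3≡5 +5≡4  (mod 6)
⟦path⟧: +4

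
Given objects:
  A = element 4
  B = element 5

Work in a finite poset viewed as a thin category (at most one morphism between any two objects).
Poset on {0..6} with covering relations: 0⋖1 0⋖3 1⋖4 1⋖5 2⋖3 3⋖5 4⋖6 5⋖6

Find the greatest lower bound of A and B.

Answer: A∧B = 1

Derivation:
Common predecessors of 4,5: {0,1}
  0 ≤ 1
  1 ≤ 1
glb = 1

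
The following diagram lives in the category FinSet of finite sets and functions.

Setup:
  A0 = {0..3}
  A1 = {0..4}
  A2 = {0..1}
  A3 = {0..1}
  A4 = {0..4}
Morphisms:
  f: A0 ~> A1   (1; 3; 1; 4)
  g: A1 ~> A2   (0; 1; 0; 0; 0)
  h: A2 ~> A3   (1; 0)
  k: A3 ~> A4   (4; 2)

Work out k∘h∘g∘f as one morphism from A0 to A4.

Answer: (4; 2; 4; 2)

Derivation:
  0 f~>1 g~>1 h~>0 k~>4
  1 f~>3 g~>0 h~>1 k~>2
  2 f~>1 g~>1 h~>0 k~>4
  3 f~>4 g~>0 h~>1 k~>2
⟦path⟧: (4; 2; 4; 2)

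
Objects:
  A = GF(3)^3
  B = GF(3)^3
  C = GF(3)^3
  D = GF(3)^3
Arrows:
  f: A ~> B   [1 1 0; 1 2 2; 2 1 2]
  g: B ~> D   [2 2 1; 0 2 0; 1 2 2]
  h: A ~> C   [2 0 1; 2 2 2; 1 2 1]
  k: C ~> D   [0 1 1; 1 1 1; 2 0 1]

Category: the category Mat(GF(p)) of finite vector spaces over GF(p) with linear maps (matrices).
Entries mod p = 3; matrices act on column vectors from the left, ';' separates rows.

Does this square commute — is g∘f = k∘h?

Answer: DOES NOT COMMUTE

Work:
1) trace f;g:
  e0=[1,0,0] f~>[1,1,2] g~>[0,2,1]
  e1=[0,1,0] f~>[1,2,1] g~>[1,1,1]
  e2=[0,0,1] f~>[0,2,2] g~>[0,1,2]
  ⟦path⟧₁ = [0 1 0; 2 1 1; 1 1 2]
2) trace h;k:
  e0=[1,0,0] h~>[2,2,1] k~>[0,2,2]
  e1=[0,1,0] h~>[0,2,2] k~>[1,1,2]
  e2=[0,0,1] h~>[1,2,1] k~>[0,1,0]
  ⟦path⟧₂ = [0 1 0; 2 1 1; 2 2 0]
Equal? distinct morphisms ✗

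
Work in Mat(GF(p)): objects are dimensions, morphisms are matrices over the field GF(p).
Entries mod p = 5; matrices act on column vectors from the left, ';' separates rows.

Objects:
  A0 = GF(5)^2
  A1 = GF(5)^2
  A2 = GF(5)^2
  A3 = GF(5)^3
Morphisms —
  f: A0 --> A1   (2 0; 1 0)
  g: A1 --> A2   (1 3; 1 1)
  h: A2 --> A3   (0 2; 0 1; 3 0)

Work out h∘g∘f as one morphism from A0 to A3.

Answer: (1 0; 3 0; 0 0)

Work:
  e0=(1,0) f-->(2,1) g-->(0,3) h-->(1,3,0)
  e1=(0,1) f-->(0,0) g-->(0,0) h-->(0,0,0)
⟦path⟧: (1 0; 3 0; 0 0)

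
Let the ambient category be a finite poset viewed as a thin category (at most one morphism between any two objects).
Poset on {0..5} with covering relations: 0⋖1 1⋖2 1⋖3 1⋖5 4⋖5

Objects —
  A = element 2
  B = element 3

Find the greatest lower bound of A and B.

Answer: A∧B = 1

Work:
Common predecessors of 2,3: {0,1}
  0 <= 1
  1 <= 1
glb = 1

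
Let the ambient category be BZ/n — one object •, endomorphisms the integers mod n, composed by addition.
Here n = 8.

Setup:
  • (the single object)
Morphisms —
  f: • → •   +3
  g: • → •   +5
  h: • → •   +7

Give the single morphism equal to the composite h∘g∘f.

Answer: +7

Trace:
  0 +3≡3 +5≡0 +7≡7  (mod 8)
composite: +7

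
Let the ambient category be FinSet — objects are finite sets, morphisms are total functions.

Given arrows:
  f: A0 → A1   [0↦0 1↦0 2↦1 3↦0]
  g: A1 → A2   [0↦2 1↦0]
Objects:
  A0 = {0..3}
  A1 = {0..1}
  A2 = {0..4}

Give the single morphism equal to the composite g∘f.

Answer: [0↦2 1↦2 2↦0 3↦2]

Derivation:
  0 f→0 g→2
  1 f→0 g→2
  2 f→1 g→0
  3 f→0 g→2
⟦path⟧: [0↦2 1↦2 2↦0 3↦2]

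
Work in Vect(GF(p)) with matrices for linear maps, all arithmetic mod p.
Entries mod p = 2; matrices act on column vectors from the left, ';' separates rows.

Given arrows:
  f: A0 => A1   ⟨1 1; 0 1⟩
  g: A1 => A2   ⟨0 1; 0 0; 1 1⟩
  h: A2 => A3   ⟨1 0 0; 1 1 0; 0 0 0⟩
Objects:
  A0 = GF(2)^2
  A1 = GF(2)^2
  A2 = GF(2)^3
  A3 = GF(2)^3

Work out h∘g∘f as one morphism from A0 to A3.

Answer: ⟨0 1; 0 1; 0 0⟩

Trace:
  e0=⟨1,0⟩ f=>⟨1,0⟩ g=>⟨0,0,1⟩ h=>⟨0,0,0⟩
  e1=⟨0,1⟩ f=>⟨1,1⟩ g=>⟨1,0,0⟩ h=>⟨1,1,0⟩
composite: ⟨0 1; 0 1; 0 0⟩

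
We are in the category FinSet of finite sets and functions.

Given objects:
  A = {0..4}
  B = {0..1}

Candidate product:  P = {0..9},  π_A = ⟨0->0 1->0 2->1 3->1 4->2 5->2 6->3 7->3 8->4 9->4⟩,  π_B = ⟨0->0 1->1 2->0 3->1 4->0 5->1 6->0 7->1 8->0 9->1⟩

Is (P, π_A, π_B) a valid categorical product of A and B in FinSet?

Answer: VALID PRODUCT

Derivation:
|A|·|B| = 5·2 = 10;  |P| = 10
Check the pairing map k ↦ (π_A(k), π_B(k)):
  0 -> (0,0)
  1 -> (0,1)
  2 -> (1,0)
  3 -> (1,1)
  4 -> (2,0)
  5 -> (2,1)
  6 -> (3,0)
  7 -> (3,1)
  8 -> (4,0)
  9 -> (4,1)
distinct pairs in image: 10 / 10 needed
  → bijection onto A×B; projections well-typed.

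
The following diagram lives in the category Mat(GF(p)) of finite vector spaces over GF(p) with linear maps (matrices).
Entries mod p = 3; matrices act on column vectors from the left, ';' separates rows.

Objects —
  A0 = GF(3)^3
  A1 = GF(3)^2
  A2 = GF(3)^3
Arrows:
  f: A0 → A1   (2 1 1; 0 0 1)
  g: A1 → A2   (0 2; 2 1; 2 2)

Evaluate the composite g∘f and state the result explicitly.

Answer: (0 0 2; 1 2 0; 1 2 1)

Trace:
  e0=(1,0,0) f→(2,0) g→(0,1,1)
  e1=(0,1,0) f→(1,0) g→(0,2,2)
  e2=(0,0,1) f→(1,1) g→(2,0,1)
⟦path⟧: (0 0 2; 1 2 0; 1 2 1)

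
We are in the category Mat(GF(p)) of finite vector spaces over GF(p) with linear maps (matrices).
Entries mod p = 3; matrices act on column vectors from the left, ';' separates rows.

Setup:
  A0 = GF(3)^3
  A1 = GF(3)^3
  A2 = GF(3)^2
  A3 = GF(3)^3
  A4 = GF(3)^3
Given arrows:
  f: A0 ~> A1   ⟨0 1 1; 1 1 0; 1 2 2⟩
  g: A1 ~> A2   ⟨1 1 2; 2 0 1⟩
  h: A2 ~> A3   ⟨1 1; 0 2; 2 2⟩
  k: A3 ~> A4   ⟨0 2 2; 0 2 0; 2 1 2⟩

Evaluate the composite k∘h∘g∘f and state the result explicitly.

  e0=[1,0,0] f~>[0,1,1] g~>[0,1] h~>[1,2,2] k~>[2,1,2]
  e1=[0,1,0] f~>[1,1,2] g~>[0,1] h~>[1,2,2] k~>[2,1,2]
  e2=[0,0,1] f~>[1,0,2] g~>[2,1] h~>[0,2,0] k~>[1,1,2]
composite: ⟨2 2 1; 1 1 1; 2 2 2⟩

Answer: ⟨2 2 1; 1 1 1; 2 2 2⟩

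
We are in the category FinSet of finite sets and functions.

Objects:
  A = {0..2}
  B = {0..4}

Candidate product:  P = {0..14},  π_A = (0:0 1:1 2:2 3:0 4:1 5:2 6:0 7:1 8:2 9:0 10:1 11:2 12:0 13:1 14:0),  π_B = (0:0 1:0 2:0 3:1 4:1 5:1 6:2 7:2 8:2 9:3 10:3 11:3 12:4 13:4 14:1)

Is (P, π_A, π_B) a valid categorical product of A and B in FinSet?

Answer: NOT A VALID PRODUCT — duplicate pair at indices 3,14

Derivation:
|A|·|B| = 3·5 = 15;  |P| = 15
Check the pairing map k ↦ (π_A(k), π_B(k)):
  0 : (0,0)
  1 : (1,0)
  2 : (2,0)
  3 : (0,1)
  4 : (1,1)
  5 : (2,1)
  6 : (0,2)
  7 : (1,2)
  8 : (2,2)
  9 : (0,3)
  10 : (1,3)
  11 : (2,3)
  12 : (0,4)
  13 : (1,4)
  14 : (0,1)  ✗ repeats pair of k=3
distinct pairs in image: 14 / 15 needed
  → (0,1) hit at k=3 and k=14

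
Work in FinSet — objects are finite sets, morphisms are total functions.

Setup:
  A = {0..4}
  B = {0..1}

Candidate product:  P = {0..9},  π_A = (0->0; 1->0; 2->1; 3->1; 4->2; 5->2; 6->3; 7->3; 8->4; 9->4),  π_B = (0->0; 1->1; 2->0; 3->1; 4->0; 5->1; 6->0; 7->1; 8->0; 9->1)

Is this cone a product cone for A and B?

|A|·|B| = 5·2 = 10;  |P| = 10
Check the pairing map k ↦ (π_A(k), π_B(k)):
  0 -> (0,0)
  1 -> (0,1)
  2 -> (1,0)
  3 -> (1,1)
  4 -> (2,0)
  5 -> (2,1)
  6 -> (3,0)
  7 -> (3,1)
  8 -> (4,0)
  9 -> (4,1)
distinct pairs in image: 10 / 10 needed
  → bijection onto A×B; projections well-typed.

Answer: VALID PRODUCT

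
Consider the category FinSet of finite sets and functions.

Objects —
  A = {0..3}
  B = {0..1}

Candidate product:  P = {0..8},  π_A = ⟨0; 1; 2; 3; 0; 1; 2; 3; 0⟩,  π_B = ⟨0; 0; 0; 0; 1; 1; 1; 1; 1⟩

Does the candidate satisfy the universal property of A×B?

|A|·|B| = 4·2 = 8;  |P| = 9
  → cardinalities differ; no bijection possible.

Answer: NOT A VALID PRODUCT — |P|=9 ≠ |A|·|B|=8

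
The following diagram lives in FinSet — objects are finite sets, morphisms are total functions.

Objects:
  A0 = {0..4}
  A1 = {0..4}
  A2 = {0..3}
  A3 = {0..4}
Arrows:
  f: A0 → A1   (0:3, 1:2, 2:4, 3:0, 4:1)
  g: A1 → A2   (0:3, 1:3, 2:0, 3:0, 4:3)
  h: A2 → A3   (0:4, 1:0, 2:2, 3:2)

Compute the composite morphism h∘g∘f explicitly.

  0 f→3 g→0 h→4
  1 f→2 g→0 h→4
  2 f→4 g→3 h→2
  3 f→0 g→3 h→2
  4 f→1 g→3 h→2
composite: (0:4, 1:4, 2:2, 3:2, 4:2)

Answer: (0:4, 1:4, 2:2, 3:2, 4:2)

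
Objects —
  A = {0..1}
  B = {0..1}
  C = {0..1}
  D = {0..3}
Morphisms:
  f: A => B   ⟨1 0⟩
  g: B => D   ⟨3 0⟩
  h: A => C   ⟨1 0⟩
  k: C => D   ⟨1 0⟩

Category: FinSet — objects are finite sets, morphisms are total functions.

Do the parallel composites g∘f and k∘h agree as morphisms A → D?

Answer: DOES NOT COMMUTE

Derivation:
Path 1 = f;g:
  0 f=>1 g=>0
  1 f=>0 g=>3
  composite₁ = ⟨0 3⟩
Path 2 = h;k:
  0 h=>1 k=>0
  1 h=>0 k=>1
  composite₂ = ⟨0 1⟩
Equal? distinct morphisms ✗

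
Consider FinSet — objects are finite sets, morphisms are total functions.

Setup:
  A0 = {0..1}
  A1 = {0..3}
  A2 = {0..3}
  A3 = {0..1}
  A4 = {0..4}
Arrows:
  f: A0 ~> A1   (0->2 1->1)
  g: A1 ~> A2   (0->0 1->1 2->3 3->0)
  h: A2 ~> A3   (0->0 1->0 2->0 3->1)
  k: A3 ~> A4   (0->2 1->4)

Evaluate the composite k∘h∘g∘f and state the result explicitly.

Answer: (0->4 1->2)

Derivation:
  0 f~>2 g~>3 h~>1 k~>4
  1 f~>1 g~>1 h~>0 k~>2
composite: (0->4 1->2)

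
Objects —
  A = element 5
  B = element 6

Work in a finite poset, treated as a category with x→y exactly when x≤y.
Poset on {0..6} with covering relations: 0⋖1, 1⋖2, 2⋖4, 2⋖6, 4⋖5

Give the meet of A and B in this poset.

Answer: A∧B = 2

Work:
{x : x⊑A ∧ x⊑B} = {0,1,2}  (A=5, B=6)
  0 ⊑ 2
  1 ⊑ 2
  2 ⊑ 2
glb = 2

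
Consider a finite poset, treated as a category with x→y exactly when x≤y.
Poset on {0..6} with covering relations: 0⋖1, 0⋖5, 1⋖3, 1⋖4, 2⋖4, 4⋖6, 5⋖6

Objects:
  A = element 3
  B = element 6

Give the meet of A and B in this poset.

Answer: A∧B = 1

Derivation:
{x : x⊑A ∧ x⊑B} = {0,1}  (A=3, B=6)
  0 ⊑ 1
  1 ⊑ 1
glb = 1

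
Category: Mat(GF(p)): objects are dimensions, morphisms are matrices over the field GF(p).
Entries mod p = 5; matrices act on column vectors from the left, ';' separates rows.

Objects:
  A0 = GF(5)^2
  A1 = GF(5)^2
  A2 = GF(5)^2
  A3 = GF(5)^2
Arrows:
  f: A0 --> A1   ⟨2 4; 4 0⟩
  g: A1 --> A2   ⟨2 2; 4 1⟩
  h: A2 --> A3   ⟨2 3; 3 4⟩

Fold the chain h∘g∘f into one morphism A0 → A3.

  e0=(1,0) f-->(2,4) g-->(2,2) h-->(0,4)
  e1=(0,1) f-->(4,0) g-->(3,1) h-->(4,3)
⟦path⟧: ⟨0 4; 4 3⟩

Answer: ⟨0 4; 4 3⟩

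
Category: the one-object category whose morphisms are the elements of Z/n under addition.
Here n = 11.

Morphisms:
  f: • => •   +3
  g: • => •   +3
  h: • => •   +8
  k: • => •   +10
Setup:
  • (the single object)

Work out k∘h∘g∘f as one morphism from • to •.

  0 +3≡3 +3≡6 +8≡3 +10≡2  (mod 11)
composite: +2

Answer: +2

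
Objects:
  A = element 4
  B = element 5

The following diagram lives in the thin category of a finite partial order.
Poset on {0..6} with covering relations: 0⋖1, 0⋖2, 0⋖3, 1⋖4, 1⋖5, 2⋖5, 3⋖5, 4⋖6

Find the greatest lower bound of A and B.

{x : x<=A ∧ x<=B} = {0,1}  (A=4, B=5)
  0 <= 1
  1 <= 1
glb = 1

Answer: A∧B = 1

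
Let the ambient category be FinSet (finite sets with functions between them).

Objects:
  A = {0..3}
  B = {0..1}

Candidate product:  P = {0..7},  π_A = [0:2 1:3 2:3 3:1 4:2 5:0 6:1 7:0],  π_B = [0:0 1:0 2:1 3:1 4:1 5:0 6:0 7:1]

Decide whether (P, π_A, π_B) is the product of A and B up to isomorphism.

|A|·|B| = 4·2 = 8;  |P| = 8
Check the pairing map k ↦ (π_A(k), π_B(k)):
  0 : (2,0)
  1 : (3,0)
  2 : (3,1)
  3 : (1,1)
  4 : (2,1)
  5 : (0,0)
  6 : (1,0)
  7 : (0,1)
distinct pairs in image: 8 / 8 needed
  → bijection onto A×B; projections well-typed.

Answer: VALID PRODUCT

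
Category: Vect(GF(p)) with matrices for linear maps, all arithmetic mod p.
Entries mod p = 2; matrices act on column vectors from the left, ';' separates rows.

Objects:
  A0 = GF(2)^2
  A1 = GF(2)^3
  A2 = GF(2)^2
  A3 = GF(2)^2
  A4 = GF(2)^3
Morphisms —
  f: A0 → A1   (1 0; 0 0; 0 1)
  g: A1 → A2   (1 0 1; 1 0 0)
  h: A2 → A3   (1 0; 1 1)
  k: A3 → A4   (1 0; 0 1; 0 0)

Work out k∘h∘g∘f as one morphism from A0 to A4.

Answer: (1 1; 0 1; 0 0)

Derivation:
  e0=(1,0) f→(1,0,0) g→(1,1) h→(1,0) k→(1,0,0)
  e1=(0,1) f→(0,0,1) g→(1,0) h→(1,1) k→(1,1,0)
composite: (1 1; 0 1; 0 0)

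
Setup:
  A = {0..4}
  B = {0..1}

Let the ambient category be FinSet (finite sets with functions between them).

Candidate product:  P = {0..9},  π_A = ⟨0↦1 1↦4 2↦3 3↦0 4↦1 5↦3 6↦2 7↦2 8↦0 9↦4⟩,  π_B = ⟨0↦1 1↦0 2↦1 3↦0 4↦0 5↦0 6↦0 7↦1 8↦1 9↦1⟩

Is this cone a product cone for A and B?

Answer: VALID PRODUCT

Work:
|A|·|B| = 5·2 = 10;  |P| = 10
Check the pairing map k ↦ (π_A(k), π_B(k)):
  0 ↦ (1,1)
  1 ↦ (4,0)
  2 ↦ (3,1)
  3 ↦ (0,0)
  4 ↦ (1,0)
  5 ↦ (3,0)
  6 ↦ (2,0)
  7 ↦ (2,1)
  8 ↦ (0,1)
  9 ↦ (4,1)
distinct pairs in image: 10 / 10 needed
  → bijection onto A×B; projections well-typed.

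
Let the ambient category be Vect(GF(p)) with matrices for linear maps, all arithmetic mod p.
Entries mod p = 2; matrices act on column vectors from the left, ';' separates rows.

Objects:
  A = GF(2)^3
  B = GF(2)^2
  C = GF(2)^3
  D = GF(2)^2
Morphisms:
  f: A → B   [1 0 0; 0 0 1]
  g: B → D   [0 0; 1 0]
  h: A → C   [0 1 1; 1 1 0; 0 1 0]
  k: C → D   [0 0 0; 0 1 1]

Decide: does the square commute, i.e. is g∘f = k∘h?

Along f;g (path 1):
  e0=[1,0,0] f→[1,0] g→[0,1]
  e1=[0,1,0] f→[0,0] g→[0,0]
  e2=[0,0,1] f→[0,1] g→[0,0]
  composite₁ = [0 0 0; 1 0 0]
Along h;k (path 2):
  e0=[1,0,0] h→[0,1,0] k→[0,1]
  e1=[0,1,0] h→[1,1,1] k→[0,0]
  e2=[0,0,1] h→[1,0,0] k→[0,0]
  composite₂ = [0 0 0; 1 0 0]
Equal? same morphism ✓

Answer: COMMUTES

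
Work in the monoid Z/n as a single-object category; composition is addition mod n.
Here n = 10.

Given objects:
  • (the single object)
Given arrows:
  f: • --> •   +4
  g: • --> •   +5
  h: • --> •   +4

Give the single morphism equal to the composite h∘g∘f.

Answer: +3

Work:
  0 +4≡4 +5≡9 +4≡3  (mod 10)
⟦path⟧: +3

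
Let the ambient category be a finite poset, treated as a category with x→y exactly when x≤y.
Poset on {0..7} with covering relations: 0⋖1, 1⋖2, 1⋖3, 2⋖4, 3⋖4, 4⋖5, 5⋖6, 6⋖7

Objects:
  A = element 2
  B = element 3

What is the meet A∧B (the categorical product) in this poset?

Answer: A∧B = 1

Derivation:
{x : x≤A ∧ x≤B} = {0,1}  (A=2, B=3)
  0 ≤ 1
  1 ≤ 1
glb = 1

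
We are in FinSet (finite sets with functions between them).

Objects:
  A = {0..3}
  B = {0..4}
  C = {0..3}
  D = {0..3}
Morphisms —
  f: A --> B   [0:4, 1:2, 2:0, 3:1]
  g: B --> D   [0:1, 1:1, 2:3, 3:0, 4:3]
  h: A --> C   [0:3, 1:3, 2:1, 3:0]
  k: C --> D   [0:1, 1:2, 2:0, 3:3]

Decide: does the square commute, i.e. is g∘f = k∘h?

Path 1 = f;g:
  0 f-->4 g-->3
  1 f-->2 g-->3
  2 f-->0 g-->1
  3 f-->1 g-->1
  result₁ = [0:3, 1:3, 2:1, 3:1]
Path 2 = h;k:
  0 h-->3 k-->3
  1 h-->3 k-->3
  2 h-->1 k-->2
  3 h-->0 k-->1
  result₂ = [0:3, 1:3, 2:2, 3:1]
Equal? NO — does not commute

Answer: DOES NOT COMMUTE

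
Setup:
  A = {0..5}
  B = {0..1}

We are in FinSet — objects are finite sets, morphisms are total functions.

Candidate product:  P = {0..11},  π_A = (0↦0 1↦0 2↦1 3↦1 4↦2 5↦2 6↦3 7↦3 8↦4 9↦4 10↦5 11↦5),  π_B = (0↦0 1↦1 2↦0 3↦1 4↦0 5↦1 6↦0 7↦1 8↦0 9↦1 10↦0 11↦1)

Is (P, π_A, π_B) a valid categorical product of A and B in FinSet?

|A|·|B| = 6·2 = 12;  |P| = 12
Check the pairing map k ↦ (π_A(k), π_B(k)):
  0 ↦ (0,0)
  1 ↦ (0,1)
  2 ↦ (1,0)
  3 ↦ (1,1)
  4 ↦ (2,0)
  5 ↦ (2,1)
  6 ↦ (3,0)
  7 ↦ (3,1)
  8 ↦ (4,0)
  9 ↦ (4,1)
  10 ↦ (5,0)
  11 ↦ (5,1)
distinct pairs in image: 12 / 12 needed
  → bijection onto A×B; projections well-typed.

Answer: VALID PRODUCT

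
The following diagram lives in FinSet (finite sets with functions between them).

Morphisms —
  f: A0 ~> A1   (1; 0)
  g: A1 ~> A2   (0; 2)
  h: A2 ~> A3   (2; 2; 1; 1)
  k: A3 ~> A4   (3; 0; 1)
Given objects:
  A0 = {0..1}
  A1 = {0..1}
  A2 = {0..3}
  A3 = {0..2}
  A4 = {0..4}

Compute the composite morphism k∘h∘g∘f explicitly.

Answer: (0; 1)

Trace:
  0 f~>1 g~>2 h~>1 k~>0
  1 f~>0 g~>0 h~>2 k~>1
⟦path⟧: (0; 1)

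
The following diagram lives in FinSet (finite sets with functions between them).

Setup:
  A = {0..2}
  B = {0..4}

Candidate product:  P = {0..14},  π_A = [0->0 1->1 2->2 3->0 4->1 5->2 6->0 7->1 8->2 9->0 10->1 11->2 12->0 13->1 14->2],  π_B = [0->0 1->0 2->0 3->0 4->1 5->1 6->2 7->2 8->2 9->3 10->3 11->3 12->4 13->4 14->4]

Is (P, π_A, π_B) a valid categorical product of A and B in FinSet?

Answer: NOT A VALID PRODUCT — duplicate pair at indices 0,3

Derivation:
|A|·|B| = 3·5 = 15;  |P| = 15
Check the pairing map k ↦ (π_A(k), π_B(k)):
  0 -> (0,0)
  1 -> (1,0)
  2 -> (2,0)
  3 -> (0,0)  ✗ repeats pair of k=0
  4 -> (1,1)
  5 -> (2,1)
  6 -> (0,2)
  7 -> (1,2)
  8 -> (2,2)
  9 -> (0,3)
  10 -> (1,3)
  11 -> (2,3)
  12 -> (0,4)
  13 -> (1,4)
  14 -> (2,4)
distinct pairs in image: 14 / 15 needed
  → (0,0) hit at k=0 and k=3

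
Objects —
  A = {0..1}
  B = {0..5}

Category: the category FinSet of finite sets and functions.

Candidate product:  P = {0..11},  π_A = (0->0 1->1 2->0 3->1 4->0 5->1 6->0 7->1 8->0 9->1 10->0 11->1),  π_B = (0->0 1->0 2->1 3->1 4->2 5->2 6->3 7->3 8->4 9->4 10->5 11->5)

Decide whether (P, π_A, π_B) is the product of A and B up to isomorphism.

Answer: VALID PRODUCT

Trace:
|A|·|B| = 2·6 = 12;  |P| = 12
Check the pairing map k ↦ (π_A(k), π_B(k)):
  0 -> (0,0)
  1 -> (1,0)
  2 -> (0,1)
  3 -> (1,1)
  4 -> (0,2)
  5 -> (1,2)
  6 -> (0,3)
  7 -> (1,3)
  8 -> (0,4)
  9 -> (1,4)
  10 -> (0,5)
  11 -> (1,5)
distinct pairs in image: 12 / 12 needed
  → bijection onto A×B; projections well-typed.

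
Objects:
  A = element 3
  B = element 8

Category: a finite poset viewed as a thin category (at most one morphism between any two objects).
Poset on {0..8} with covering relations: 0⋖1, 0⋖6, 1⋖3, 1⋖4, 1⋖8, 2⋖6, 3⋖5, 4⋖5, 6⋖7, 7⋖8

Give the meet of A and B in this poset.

Answer: A∧B = 1

Trace:
{x : x<=A ∧ x<=B} = {0,1}  (A=3, B=8)
  0 <= 1
  1 <= 1
glb = 1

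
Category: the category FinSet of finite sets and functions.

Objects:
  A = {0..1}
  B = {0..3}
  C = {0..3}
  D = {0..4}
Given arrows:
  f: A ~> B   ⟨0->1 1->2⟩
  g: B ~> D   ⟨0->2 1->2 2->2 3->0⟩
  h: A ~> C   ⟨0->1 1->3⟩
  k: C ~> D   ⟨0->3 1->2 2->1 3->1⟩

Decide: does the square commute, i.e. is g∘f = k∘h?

Path 1 = f;g:
  0 f~>1 g~>2
  1 f~>2 g~>2
  composite₁ = ⟨0->2 1->2⟩
Path 2 = h;k:
  0 h~>1 k~>2
  1 h~>3 k~>1
  composite₂ = ⟨0->2 1->1⟩
Equal? NO — does not commute

Answer: DOES NOT COMMUTE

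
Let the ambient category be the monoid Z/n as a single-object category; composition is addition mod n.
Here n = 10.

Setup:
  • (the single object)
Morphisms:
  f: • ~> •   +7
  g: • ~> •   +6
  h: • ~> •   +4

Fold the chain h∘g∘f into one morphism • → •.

  0 +7≡7 +6≡3 +4≡7  (mod 10)
result: +7

Answer: +7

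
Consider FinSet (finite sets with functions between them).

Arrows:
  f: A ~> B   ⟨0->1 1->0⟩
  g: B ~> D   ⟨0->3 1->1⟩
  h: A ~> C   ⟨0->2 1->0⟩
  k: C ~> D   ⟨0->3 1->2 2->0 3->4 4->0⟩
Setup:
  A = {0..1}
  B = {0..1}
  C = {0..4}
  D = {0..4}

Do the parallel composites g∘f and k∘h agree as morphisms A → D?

Answer: DOES NOT COMMUTE

Trace:
Path 1 = f;g:
  0 f~>1 g~>1
  1 f~>0 g~>3
  result₁ = ⟨0->1 1->3⟩
Path 2 = h;k:
  0 h~>2 k~>0
  1 h~>0 k~>3
  result₂ = ⟨0->0 1->3⟩
Equal? differ; not commutative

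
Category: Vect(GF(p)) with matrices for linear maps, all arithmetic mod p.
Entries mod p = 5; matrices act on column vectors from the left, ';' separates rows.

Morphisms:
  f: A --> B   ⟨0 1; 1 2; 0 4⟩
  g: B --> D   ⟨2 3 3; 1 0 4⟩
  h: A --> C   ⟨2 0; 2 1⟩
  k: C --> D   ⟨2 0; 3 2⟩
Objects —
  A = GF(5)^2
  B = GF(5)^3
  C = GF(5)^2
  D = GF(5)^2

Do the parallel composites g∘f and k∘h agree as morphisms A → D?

Answer: DOES NOT COMMUTE

Derivation:
1) trace f;g:
  e0=(1,0) f-->(0,1,0) g-->(3,0)
  e1=(0,1) f-->(1,2,4) g-->(0,2)
  composite₁ = ⟨3 0; 0 2⟩
2) trace h;k:
  e0=(1,0) h-->(2,2) k-->(4,0)
  e1=(0,1) h-->(0,1) k-->(0,2)
  composite₂ = ⟨4 0; 0 2⟩
Equal? distinct morphisms ✗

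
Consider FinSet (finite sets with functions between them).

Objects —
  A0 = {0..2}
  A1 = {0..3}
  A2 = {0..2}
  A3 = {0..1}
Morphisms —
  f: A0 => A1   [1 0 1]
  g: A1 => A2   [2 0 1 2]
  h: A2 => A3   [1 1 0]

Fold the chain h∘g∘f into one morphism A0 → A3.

  0 f=>1 g=>0 h=>1
  1 f=>0 g=>2 h=>0
  2 f=>1 g=>0 h=>1
composite: [1 0 1]

Answer: [1 0 1]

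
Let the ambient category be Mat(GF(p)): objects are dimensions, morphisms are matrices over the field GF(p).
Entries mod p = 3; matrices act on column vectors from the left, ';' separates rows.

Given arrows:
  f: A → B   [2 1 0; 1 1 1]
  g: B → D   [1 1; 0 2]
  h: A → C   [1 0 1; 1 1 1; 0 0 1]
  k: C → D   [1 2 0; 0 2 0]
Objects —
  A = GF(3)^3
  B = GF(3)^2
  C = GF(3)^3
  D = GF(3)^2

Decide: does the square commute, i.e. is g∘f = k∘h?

Answer: DOES NOT COMMUTE

Derivation:
Along f;g (path 1):
  e0=⟨1,0,0⟩ f→⟨2,1⟩ g→⟨0,2⟩
  e1=⟨0,1,0⟩ f→⟨1,1⟩ g→⟨2,2⟩
  e2=⟨0,0,1⟩ f→⟨0,1⟩ g→⟨1,2⟩
  result₁ = [0 2 1; 2 2 2]
Along h;k (path 2):
  e0=⟨1,0,0⟩ h→⟨1,1,0⟩ k→⟨0,2⟩
  e1=⟨0,1,0⟩ h→⟨0,1,0⟩ k→⟨2,2⟩
  e2=⟨0,0,1⟩ h→⟨1,1,1⟩ k→⟨0,2⟩
  result₂ = [0 2 0; 2 2 2]
Equal? NO — does not commute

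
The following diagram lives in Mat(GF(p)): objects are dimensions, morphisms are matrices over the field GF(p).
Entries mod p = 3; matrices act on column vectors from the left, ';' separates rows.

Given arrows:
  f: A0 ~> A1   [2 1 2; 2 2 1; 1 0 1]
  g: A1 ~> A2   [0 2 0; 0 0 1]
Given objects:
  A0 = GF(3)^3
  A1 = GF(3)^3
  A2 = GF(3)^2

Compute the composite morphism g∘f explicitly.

Answer: [1 1 2; 1 0 1]

Trace:
  e0=⟨1,0,0⟩ f~>⟨2,2,1⟩ g~>⟨1,1⟩
  e1=⟨0,1,0⟩ f~>⟨1,2,0⟩ g~>⟨1,0⟩
  e2=⟨0,0,1⟩ f~>⟨2,1,1⟩ g~>⟨2,1⟩
⟦path⟧: [1 1 2; 1 0 1]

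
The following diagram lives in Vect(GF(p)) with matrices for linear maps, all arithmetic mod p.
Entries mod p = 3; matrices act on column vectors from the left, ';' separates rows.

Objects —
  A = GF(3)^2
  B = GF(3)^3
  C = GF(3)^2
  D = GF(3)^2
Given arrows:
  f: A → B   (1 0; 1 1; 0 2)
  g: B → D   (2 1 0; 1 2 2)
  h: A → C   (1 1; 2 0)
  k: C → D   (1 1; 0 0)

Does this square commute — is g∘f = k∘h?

Answer: COMMUTES

Trace:
Path 1 = f;g:
  e0=(1,0) f→(1,1,0) g→(0,0)
  e1=(0,1) f→(0,1,2) g→(1,0)
  composite₁ = (0 1; 0 0)
Path 2 = h;k:
  e0=(1,0) h→(1,2) k→(0,0)
  e1=(0,1) h→(1,0) k→(1,0)
  composite₂ = (0 1; 0 0)
Equal? equal; square commutes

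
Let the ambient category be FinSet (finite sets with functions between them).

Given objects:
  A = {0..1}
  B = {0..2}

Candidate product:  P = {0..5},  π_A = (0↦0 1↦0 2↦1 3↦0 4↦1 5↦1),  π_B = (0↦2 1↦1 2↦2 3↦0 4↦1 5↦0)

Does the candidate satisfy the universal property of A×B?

|A|·|B| = 2·3 = 6;  |P| = 6
Check the pairing map k ↦ (π_A(k), π_B(k)):
  0 ↦ (0,2)
  1 ↦ (0,1)
  2 ↦ (1,2)
  3 ↦ (0,0)
  4 ↦ (1,1)
  5 ↦ (1,0)
distinct pairs in image: 6 / 6 needed
  → bijection onto A×B; projections well-typed.

Answer: VALID PRODUCT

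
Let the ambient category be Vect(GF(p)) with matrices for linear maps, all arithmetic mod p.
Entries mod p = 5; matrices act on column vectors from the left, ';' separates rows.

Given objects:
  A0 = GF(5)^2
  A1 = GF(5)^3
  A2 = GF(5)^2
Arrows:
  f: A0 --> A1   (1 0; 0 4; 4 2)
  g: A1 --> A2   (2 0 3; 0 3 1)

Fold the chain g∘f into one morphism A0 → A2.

Answer: (4 1; 4 4)

Trace:
  e0=[1,0] f-->[1,0,4] g-->[4,4]
  e1=[0,1] f-->[0,4,2] g-->[1,4]
⟦path⟧: (4 1; 4 4)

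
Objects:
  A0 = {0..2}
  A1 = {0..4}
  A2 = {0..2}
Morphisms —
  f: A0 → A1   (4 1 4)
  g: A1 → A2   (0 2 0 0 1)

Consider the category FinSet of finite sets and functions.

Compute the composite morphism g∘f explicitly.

Answer: (1 2 1)

Work:
  0 f→4 g→1
  1 f→1 g→2
  2 f→4 g→1
⟦path⟧: (1 2 1)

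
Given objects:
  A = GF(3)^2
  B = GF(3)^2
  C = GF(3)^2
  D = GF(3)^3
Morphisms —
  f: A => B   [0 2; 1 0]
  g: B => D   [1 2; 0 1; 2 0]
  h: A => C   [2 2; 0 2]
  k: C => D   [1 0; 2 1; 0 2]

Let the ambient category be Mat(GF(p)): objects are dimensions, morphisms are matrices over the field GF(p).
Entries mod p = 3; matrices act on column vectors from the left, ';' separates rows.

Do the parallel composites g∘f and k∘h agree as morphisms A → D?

Answer: COMMUTES

Derivation:
Path 1 = f;g:
  e0=⟨1,0⟩ f=>⟨0,1⟩ g=>⟨2,1,0⟩
  e1=⟨0,1⟩ f=>⟨2,0⟩ g=>⟨2,0,1⟩
  ⟦path⟧₁ = [2 2; 1 0; 0 1]
Path 2 = h;k:
  e0=⟨1,0⟩ h=>⟨2,0⟩ k=>⟨2,1,0⟩
  e1=⟨0,1⟩ h=>⟨2,2⟩ k=>⟨2,0,1⟩
  ⟦path⟧₂ = [2 2; 1 0; 0 1]
Equal? same morphism ✓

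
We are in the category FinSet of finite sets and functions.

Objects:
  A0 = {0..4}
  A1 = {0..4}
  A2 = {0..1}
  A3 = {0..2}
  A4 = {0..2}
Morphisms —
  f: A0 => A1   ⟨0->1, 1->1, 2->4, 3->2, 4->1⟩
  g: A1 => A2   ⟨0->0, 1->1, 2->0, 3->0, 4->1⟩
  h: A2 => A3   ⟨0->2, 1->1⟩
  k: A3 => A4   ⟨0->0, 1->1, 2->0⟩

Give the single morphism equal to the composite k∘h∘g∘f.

  0 f=>1 g=>1 h=>1 k=>1
  1 f=>1 g=>1 h=>1 k=>1
  2 f=>4 g=>1 h=>1 k=>1
  3 f=>2 g=>0 h=>2 k=>0
  4 f=>1 g=>1 h=>1 k=>1
result: ⟨0->1, 1->1, 2->1, 3->0, 4->1⟩

Answer: ⟨0->1, 1->1, 2->1, 3->0, 4->1⟩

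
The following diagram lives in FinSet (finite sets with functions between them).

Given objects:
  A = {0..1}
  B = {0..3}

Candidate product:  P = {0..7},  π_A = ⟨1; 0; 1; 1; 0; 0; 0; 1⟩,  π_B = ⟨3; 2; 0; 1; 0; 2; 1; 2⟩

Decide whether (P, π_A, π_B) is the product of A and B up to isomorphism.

|A|·|B| = 2·4 = 8;  |P| = 8
Check the pairing map k ↦ (π_A(k), π_B(k)):
  0 -> (1,3)
  1 -> (0,2)
  2 -> (1,0)
  3 -> (1,1)
  4 -> (0,0)
  5 -> (0,2)  ✗ repeats pair of k=1
  6 -> (0,1)
  7 -> (1,2)
distinct pairs in image: 7 / 8 needed
  → (0,2) hit at k=1 and k=5

Answer: NOT A VALID PRODUCT — duplicate pair at indices 1,5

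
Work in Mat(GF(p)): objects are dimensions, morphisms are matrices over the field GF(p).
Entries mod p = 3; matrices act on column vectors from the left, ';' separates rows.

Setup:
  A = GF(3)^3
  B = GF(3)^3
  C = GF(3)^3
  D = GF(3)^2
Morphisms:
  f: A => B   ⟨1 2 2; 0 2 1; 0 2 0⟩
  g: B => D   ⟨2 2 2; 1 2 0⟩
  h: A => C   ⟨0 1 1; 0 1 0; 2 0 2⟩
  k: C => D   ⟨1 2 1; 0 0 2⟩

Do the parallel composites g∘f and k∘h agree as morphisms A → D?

Along f;g (path 1):
  e0=(1,0,0) f=>(1,0,0) g=>(2,1)
  e1=(0,1,0) f=>(2,2,2) g=>(0,0)
  e2=(0,0,1) f=>(2,1,0) g=>(0,1)
  result₁ = ⟨2 0 0; 1 0 1⟩
Along h;k (path 2):
  e0=(1,0,0) h=>(0,0,2) k=>(2,1)
  e1=(0,1,0) h=>(1,1,0) k=>(0,0)
  e2=(0,0,1) h=>(1,0,2) k=>(0,1)
  result₂ = ⟨2 0 0; 1 0 1⟩
Equal? YES — commutes

Answer: COMMUTES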